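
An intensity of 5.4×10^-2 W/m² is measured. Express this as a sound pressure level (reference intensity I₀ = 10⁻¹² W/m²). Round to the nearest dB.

107 dB

Dividing by I₀ shifts the exponent by 12: I/I₀ = 5.4×10^10.
L = 10·(0.7324 + 10) = 107.32 dB.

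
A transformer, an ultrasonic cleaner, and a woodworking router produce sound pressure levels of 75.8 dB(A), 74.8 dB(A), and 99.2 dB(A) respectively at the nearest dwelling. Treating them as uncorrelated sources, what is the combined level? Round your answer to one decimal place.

99.2 dB(A)

Incoherent sources combine by intensity addition: L_total = 10·log₁₀(Σ 10^(L_i/10)).
Σ 10^(L/10) = 10^(75.8/10) + 10^(74.8/10) + 10^(99.2/10) = 8.386e+09.
L_total = 10·log₁₀(8.386e+09) = 99.24 dB(A).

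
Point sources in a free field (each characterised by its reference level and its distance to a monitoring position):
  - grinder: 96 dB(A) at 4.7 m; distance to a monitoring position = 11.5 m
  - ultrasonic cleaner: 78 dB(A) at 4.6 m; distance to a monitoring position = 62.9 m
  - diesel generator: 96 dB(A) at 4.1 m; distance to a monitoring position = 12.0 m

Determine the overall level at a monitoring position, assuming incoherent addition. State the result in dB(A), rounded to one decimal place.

90.5 dB(A)

First find each source's level at the receiver (point-source: −20·log₁₀(r/r_ref)), then combine on an intensity basis.
grinder: 96 − 20·log₁₀(11.5/4.7) = 96 − 7.77 = 88.23 dB(A).
ultrasonic cleaner: 78 − 20·log₁₀(62.9/4.6) = 78 − 22.72 = 55.28 dB(A).
diesel generator: 96 − 20·log₁₀(12.0/4.1) = 96 − 9.33 = 86.67 dB(A).
Σ 10^(L/10) = 1.130e+09 → L_total = 10·log₁₀(1.130e+09) = 90.53 dB(A).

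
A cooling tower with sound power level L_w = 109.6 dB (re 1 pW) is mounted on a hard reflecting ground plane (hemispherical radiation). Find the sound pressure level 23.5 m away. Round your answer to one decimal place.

L_p = L_w − 10·log₁₀(2π·r²) with r = 23.5 m.
2π·r² = 3470 m², 10·log₁₀ of that is 35.403 dB.
L_p = 109.6 − 35.403 = 74.20 dB.

74.2 dB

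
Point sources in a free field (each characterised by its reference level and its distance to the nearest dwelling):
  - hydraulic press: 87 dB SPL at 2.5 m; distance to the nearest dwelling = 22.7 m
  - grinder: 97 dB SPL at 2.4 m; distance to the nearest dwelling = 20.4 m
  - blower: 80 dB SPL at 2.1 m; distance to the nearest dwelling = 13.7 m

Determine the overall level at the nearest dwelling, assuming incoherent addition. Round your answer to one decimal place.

First find each source's level at the receiver (point-source: −20·log₁₀(r/r_ref)), then combine on an intensity basis.
hydraulic press: 87 − 20·log₁₀(22.7/2.5) = 87 − 19.16 = 67.84 dB SPL.
grinder: 97 − 20·log₁₀(20.4/2.4) = 97 − 18.59 = 78.41 dB SPL.
blower: 80 − 20·log₁₀(13.7/2.1) = 80 − 16.29 = 63.71 dB SPL.
Σ 10^(L/10) = 7.780e+07 → L_total = 10·log₁₀(7.780e+07) = 78.91 dB SPL.

78.9 dB SPL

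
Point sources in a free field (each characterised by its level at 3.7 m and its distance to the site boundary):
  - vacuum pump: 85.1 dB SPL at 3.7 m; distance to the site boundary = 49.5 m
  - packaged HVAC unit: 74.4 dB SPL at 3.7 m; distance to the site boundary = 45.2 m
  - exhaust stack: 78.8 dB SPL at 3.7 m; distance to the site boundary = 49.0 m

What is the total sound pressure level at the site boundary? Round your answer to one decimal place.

63.8 dB SPL

First find each source's level at the receiver (point-source: −20·log₁₀(r/r_ref)), then combine on an intensity basis.
vacuum pump: 85.1 − 20·log₁₀(49.5/3.7) = 85.1 − 22.53 = 62.57 dB SPL.
packaged HVAC unit: 74.4 − 20·log₁₀(45.2/3.7) = 74.4 − 21.74 = 52.66 dB SPL.
exhaust stack: 78.8 − 20·log₁₀(49.0/3.7) = 78.8 − 22.44 = 56.36 dB SPL.
Σ 10^(L/10) = 2.425e+06 → L_total = 10·log₁₀(2.425e+06) = 63.85 dB SPL.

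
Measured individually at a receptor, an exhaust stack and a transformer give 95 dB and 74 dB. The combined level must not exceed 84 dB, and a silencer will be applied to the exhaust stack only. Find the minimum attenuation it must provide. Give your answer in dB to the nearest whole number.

11 dB

The untreated sources together contribute 10^(74/10) = 2.512e+07, i.e. 74.00 dB.
The limit corresponds to 10^(84/10) = 2.512e+08; subtracting the fixed part leaves 2.261e+08 for the exhaust stack, i.e. 83.54 dB.
Required insertion loss = 95 − 83.54 = 11.46 dB.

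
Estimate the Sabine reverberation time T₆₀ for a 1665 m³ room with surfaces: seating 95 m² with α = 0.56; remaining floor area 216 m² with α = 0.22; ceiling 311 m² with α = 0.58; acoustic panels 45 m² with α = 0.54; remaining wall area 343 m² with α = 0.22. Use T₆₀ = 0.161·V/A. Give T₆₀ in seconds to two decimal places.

0.70 s

Total absorption A = 95·0.56 + 216·0.22 + 311·0.58 + 45·0.54 + 343·0.22 = 380.86 m² sabins.
T₆₀ = 0.161 × 1665 / 380.86 = 0.704 s.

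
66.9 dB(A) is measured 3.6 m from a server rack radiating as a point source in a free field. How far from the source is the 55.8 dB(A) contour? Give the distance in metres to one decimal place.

The 11.1 dB drop corresponds to a distance ratio of 10^(11.1/20) for a point source.
r₂ = 3.6·10^((66.9−55.8)/20) = 3.6·10^(11.1/20) = 12.92 m.

12.9 m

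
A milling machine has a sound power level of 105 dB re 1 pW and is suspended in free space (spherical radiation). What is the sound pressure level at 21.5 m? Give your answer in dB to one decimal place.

67.4 dB

Free-field spherical radiation: L_p = L_w − 10·log₁₀(4π·r²), r = 21.5 m.
4π·r² = 5809 m², 10·log₁₀ of that is 37.641 dB.
L_p = 105 − 37.641 = 67.36 dB.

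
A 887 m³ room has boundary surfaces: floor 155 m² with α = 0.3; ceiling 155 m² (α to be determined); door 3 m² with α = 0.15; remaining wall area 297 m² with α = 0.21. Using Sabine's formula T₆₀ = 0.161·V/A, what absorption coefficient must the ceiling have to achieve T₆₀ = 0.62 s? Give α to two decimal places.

0.78

From T₆₀ = 0.161·V/A, the target T₆₀ = 0.62 s needs A = 0.161·887/0.62 = 230.33 m².
Absorption from the other surfaces = 155·0.3 + 3·0.15 + 297·0.21 = 109.32 m², so the ceiling must supply 121.01 m² over 155 m².
α = 121.01/155 = 0.781.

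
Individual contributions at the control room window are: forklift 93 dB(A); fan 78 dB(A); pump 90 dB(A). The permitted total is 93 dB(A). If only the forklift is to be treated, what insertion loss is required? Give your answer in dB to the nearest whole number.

3 dB

The untreated sources together contribute 10^(78/10) + 10^(90/10) = 1.063e+09, i.e. 90.27 dB(A).
The limit corresponds to 10^(93/10) = 1.995e+09; subtracting the fixed part leaves 9.322e+08 for the forklift, i.e. 89.69 dB(A).
So the forklift must be reduced from 93 to 89.69 dB(A): IL = 3.31 dB.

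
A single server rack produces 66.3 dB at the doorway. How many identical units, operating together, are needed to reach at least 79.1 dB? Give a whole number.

N identical sources give L₁ + 10·log₁₀ N, so require 10·log₁₀ N ≥ 79.1 − 66.3 = 12.8 dB.
N ≥ 10^(12.8/10) = 19.055, so N = 20.

20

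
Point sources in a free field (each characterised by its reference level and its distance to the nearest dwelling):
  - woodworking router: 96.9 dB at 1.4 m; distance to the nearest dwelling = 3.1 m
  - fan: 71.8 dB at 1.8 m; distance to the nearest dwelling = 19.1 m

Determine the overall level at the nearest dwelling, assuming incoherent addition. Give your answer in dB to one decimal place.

Propagate each source to the receiver with L = L_ref − 20·log₁₀(r/r_ref), then add intensities.
woodworking router: 96.9 − 20·log₁₀(3.1/1.4) = 96.9 − 6.90 = 90.00 dB.
fan: 71.8 − 20·log₁₀(19.1/1.8) = 71.8 − 20.52 = 51.28 dB.
Σ 10^(L/10) = 9.991e+08 → L_total = 10·log₁₀(9.991e+08) = 90.00 dB.

90.0 dB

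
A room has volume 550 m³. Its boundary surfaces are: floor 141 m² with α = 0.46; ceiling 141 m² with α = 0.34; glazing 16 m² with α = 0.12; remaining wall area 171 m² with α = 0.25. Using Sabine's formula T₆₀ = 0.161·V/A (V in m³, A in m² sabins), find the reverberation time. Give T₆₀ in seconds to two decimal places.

0.56 s

A = Σ Sᵢαᵢ = 141·0.46 + 141·0.34 + 16·0.12 + 171·0.25 = 157.47 m².
T₆₀ = 0.161·V/A = 0.161·550/157.47 = 0.562 s.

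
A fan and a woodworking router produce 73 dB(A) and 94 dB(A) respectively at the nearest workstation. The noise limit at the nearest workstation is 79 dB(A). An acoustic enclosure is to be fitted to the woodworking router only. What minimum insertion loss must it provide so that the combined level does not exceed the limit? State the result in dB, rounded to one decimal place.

16.3 dB

The untreated sources together contribute 10^(73/10) = 1.995e+07, i.e. 73.00 dB(A).
The limit corresponds to 10^(79/10) = 7.943e+07; subtracting the fixed part leaves 5.948e+07 for the woodworking router, i.e. 77.74 dB(A).
So the woodworking router must be reduced from 94 to 77.74 dB(A): IL = 16.26 dB.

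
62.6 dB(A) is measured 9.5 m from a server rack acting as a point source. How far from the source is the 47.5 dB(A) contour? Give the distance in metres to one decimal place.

54.0 m

For a point source L₁ − L₂ = 20·log₁₀(r₂/r₁), so r₂ = r₁·10^((L₁−L₂)/20).
r₂ = 9.5·10^((62.6−47.5)/20) = 9.5·10^(15.1/20) = 54.04 m.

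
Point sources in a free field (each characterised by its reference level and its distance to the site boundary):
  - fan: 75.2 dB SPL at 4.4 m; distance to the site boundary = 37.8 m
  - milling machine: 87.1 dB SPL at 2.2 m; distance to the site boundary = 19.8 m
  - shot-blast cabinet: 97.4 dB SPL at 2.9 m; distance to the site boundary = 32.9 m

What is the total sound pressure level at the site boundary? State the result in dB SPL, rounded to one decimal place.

First find each source's level at the receiver (point-source: −20·log₁₀(r/r_ref)), then combine on an intensity basis.
fan: 75.2 − 20·log₁₀(37.8/4.4) = 75.2 − 18.68 = 56.52 dB SPL.
milling machine: 87.1 − 20·log₁₀(19.8/2.2) = 87.1 − 19.08 = 68.02 dB SPL.
shot-blast cabinet: 97.4 − 20·log₁₀(32.9/2.9) = 97.4 − 21.10 = 76.30 dB SPL.
Σ 10^(L/10) = 4.948e+07 → L_total = 10·log₁₀(4.948e+07) = 76.94 dB SPL.

76.9 dB SPL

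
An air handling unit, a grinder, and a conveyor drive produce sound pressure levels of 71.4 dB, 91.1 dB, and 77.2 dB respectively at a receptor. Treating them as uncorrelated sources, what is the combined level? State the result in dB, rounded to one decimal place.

Incoherent sources combine by intensity addition: L_total = 10·log₁₀(Σ 10^(L_i/10)).
Σ 10^(L/10) = 10^(71.4/10) + 10^(91.1/10) + 10^(77.2/10) = 1.355e+09.
L_total = 10·log₁₀(1.355e+09) = 91.32 dB.

91.3 dB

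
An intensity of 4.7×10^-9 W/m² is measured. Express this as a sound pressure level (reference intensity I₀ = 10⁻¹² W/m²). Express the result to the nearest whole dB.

L = 10·log₁₀(I/I₀) = 10·log₁₀(4.7×10^-9/10⁻¹²) = 10·log₁₀(4.7×10^3).
L = 10·(0.6721 + 3) = 36.72 dB.

37 dB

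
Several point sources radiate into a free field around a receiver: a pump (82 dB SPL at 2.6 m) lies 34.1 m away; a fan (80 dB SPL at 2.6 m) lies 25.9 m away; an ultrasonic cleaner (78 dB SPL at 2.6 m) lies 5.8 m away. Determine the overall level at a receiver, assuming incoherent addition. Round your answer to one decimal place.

71.6 dB SPL

Apply inverse-square spreading to bring every level to the receiver, then sum 10^(L/10).
pump: 82 − 20·log₁₀(34.1/2.6) = 82 − 22.36 = 59.64 dB SPL.
fan: 80 − 20·log₁₀(25.9/2.6) = 80 − 19.97 = 60.03 dB SPL.
ultrasonic cleaner: 78 − 20·log₁₀(5.8/2.6) = 78 − 6.97 = 71.03 dB SPL.
Σ 10^(L/10) = 1.461e+07 → L_total = 10·log₁₀(1.461e+07) = 71.65 dB SPL.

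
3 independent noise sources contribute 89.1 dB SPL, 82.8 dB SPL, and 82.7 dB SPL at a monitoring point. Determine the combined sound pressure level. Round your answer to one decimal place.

90.8 dB SPL

For uncorrelated sources the intensities add, so convert each level to linear form, sum, and take 10·log₁₀ of the total.
Σ 10^(L/10) = 10^(89.1/10) + 10^(82.8/10) + 10^(82.7/10) = 1.190e+09.
L_total = 10·log₁₀(1.190e+09) = 90.75 dB SPL.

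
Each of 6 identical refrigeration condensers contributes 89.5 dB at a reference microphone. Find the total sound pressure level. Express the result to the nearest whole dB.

97 dB

L_total = L₁ + 10·log₁₀ N for N identical incoherent sources.
L_total = 89.5 + 10·log₁₀(6) = 89.5 + 7.782 = 97.28 dB.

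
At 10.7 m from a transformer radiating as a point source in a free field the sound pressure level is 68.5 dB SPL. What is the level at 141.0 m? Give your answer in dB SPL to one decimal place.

46.1 dB SPL

For a point source, L₂ = L₁ − 20·log₁₀(r₂/r₁).
L₂ = 68.5 − 20·log₁₀(141.0/10.7) = 68.5 − 22.397 = 46.10 dB SPL.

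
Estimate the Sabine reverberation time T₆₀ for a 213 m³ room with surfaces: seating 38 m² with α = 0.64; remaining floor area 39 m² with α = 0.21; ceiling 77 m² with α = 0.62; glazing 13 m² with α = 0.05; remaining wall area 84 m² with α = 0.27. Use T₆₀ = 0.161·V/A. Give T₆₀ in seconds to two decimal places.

0.33 s

Total absorption A = 38·0.64 + 39·0.21 + 77·0.62 + 13·0.05 + 84·0.27 = 103.58 m² sabins.
T₆₀ = 0.161·V/A = 0.161·213/103.58 = 0.331 s.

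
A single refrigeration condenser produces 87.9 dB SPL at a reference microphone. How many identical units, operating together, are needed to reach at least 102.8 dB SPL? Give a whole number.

N identical sources give L₁ + 10·log₁₀ N, so require 10·log₁₀ N ≥ 102.8 − 87.9 = 14.9 dB.
N ≥ 10^(14.9/10) = 30.903, so N = 31.

31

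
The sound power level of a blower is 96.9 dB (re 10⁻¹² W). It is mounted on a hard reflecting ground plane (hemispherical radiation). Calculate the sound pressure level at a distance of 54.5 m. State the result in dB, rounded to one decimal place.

The power spreads over a hemisphere of area 2π·r², so L_p = L_w − 10·log₁₀(2π·r²).
2π·r² = 1.866e+04 m², 10·log₁₀ of that is 42.710 dB.
L_p = 96.9 − 42.710 = 54.19 dB.

54.2 dB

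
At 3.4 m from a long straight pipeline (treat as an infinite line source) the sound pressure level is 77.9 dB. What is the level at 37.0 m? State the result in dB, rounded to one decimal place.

67.5 dB

For a line source, L₂ = L₁ − 10·log₁₀(r₂/r₁).
L₂ = 77.9 − 10·log₁₀(37.0/3.4) = 77.9 − 10.367 = 67.53 dB.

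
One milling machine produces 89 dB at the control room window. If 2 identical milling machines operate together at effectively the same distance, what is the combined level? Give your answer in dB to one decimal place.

With 2 equal, uncorrelated contributions the intensity is 2× that of one unit, giving a rise of 10·log₁₀ 2.
L_total = 89 + 10·log₁₀(2) = 89 + 3.010 = 92.01 dB.

92.0 dB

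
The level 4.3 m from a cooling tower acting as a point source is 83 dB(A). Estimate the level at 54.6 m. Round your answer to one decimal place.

60.9 dB(A)

For a point source, L₂ = L₁ − 20·log₁₀(r₂/r₁).
L₂ = 83 − 20·log₁₀(54.6/4.3) = 83 − 22.074 = 60.93 dB(A).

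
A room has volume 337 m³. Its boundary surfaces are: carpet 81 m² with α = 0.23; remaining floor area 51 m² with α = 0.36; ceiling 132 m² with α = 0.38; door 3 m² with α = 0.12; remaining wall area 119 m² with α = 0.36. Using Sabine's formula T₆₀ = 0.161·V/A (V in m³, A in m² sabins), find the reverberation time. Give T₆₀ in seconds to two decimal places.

A = Σ Sᵢαᵢ = 81·0.23 + 51·0.36 + 132·0.38 + 3·0.12 + 119·0.36 = 130.35 m².
T₆₀ = 0.161 × 337 / 130.35 = 0.416 s.

0.42 s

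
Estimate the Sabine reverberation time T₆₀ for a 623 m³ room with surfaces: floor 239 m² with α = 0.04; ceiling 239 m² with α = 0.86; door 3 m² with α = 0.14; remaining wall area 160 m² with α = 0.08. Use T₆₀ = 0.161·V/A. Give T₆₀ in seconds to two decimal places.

0.44 s

Summing Sᵢαᵢ: 239·0.04 + 239·0.86 + 3·0.14 + 160·0.08 = 228.32 m².
T₆₀ = 0.161·V/A = 0.161·623/228.32 = 0.439 s.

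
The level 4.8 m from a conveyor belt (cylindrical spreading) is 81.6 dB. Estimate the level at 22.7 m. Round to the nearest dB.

75 dB

Line-source attenuation: ΔL = 10·log₁₀(r₂/r₁) = 10·log₁₀(22.7/4.8) = 6.748 dB.
L₂ = 81.6 − 10·log₁₀(22.7/4.8) = 81.6 − 6.748 = 74.85 dB.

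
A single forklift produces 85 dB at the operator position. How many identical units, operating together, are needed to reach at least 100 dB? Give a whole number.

32

Need L₁ + 10·log₁₀ N ≥ 100, i.e. log₁₀ N ≥ 1.50.
N ≥ 10^(15.0/10) = 31.623, so N = 32.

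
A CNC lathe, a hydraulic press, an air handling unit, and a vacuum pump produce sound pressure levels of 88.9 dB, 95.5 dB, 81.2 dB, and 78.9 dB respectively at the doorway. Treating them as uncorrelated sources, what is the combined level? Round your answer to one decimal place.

Incoherent sources combine by intensity addition: L_total = 10·log₁₀(Σ 10^(L_i/10)).
Σ 10^(L/10) = 10^(88.9/10) + 10^(95.5/10) + 10^(81.2/10) + 10^(78.9/10) = 4.534e+09.
L_total = 10·log₁₀(4.534e+09) = 96.56 dB.

96.6 dB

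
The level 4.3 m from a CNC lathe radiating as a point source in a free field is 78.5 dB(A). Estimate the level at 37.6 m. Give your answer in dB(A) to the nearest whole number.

60 dB(A)

For a point source, L₂ = L₁ − 20·log₁₀(r₂/r₁).
L₂ = 78.5 − 20·log₁₀(37.6/4.3) = 78.5 − 18.834 = 59.67 dB(A).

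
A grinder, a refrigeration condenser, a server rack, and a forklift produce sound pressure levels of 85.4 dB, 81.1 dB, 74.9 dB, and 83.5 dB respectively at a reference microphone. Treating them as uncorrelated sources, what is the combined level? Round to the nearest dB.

89 dB

Incoherent sources combine by intensity addition: L_total = 10·log₁₀(Σ 10^(L_i/10)).
Σ 10^(L/10) = 10^(85.4/10) + 10^(81.1/10) + 10^(74.9/10) + 10^(83.5/10) = 7.303e+08.
L_total = 10·log₁₀(7.303e+08) = 88.64 dB.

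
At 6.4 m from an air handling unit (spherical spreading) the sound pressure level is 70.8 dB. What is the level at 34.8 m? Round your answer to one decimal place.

For a point source, L₂ = L₁ − 20·log₁₀(r₂/r₁).
L₂ = 70.8 − 20·log₁₀(34.8/6.4) = 70.8 − 14.708 = 56.09 dB.

56.1 dB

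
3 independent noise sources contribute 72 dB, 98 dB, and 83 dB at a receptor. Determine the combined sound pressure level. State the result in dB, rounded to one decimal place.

98.1 dB

Incoherent sources combine by intensity addition: L_total = 10·log₁₀(Σ 10^(L_i/10)).
Σ 10^(L/10) = 10^(72/10) + 10^(98/10) + 10^(83/10) = 6.525e+09.
L_total = 10·log₁₀(6.525e+09) = 98.15 dB.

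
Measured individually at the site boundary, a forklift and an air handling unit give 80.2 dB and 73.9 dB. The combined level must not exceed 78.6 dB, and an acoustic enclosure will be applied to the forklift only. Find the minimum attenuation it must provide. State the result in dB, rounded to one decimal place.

Fixed contribution from the other source: Σ 10^(L/10) = 10^(73.9/10) = 2.455e+07 (73.90 dB).
The limit corresponds to 10^(78.6/10) = 7.244e+07; subtracting the fixed part leaves 4.790e+07 for the forklift, i.e. 76.80 dB.
Required insertion loss = 80.2 − 76.80 = 3.40 dB.

3.4 dB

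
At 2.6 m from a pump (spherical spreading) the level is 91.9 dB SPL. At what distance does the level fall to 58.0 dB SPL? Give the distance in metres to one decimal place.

128.8 m

The 33.9 dB drop corresponds to a distance ratio of 10^(33.9/20) for a point source.
r₂ = 2.6·10^((91.9−58.0)/20) = 2.6·10^(33.9/20) = 128.82 m.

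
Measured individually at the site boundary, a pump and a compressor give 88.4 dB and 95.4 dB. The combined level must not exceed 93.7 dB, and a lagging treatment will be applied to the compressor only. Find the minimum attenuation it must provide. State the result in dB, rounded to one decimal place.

3.2 dB

The untreated sources together contribute 10^(88.4/10) = 6.918e+08, i.e. 88.40 dB.
To meet 93.7 dB overall, the treated compressor may contribute at most 10^(93.7/10) − 6.918e+08 = 1.652e+09, i.e. 92.18 dB.
Required insertion loss = 95.4 − 92.18 = 3.22 dB.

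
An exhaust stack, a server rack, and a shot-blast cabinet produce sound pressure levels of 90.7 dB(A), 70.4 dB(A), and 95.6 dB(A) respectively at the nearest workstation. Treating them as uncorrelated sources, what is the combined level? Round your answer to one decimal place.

Incoherent sources combine by intensity addition: L_total = 10·log₁₀(Σ 10^(L_i/10)).
Σ 10^(L/10) = 10^(90.7/10) + 10^(70.4/10) + 10^(95.6/10) = 4.817e+09.
L_total = 10·log₁₀(4.817e+09) = 96.83 dB(A).

96.8 dB(A)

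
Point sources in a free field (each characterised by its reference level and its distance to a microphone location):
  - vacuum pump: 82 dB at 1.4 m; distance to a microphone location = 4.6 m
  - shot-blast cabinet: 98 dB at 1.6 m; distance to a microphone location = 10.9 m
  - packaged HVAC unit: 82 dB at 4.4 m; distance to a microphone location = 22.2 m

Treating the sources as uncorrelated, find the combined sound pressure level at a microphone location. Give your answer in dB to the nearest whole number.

82 dB

Propagate each source to the receiver with L = L_ref − 20·log₁₀(r/r_ref), then add intensities.
vacuum pump: 82 − 20·log₁₀(4.6/1.4) = 82 − 10.33 = 71.67 dB.
shot-blast cabinet: 98 − 20·log₁₀(10.9/1.6) = 98 − 16.67 = 81.33 dB.
packaged HVAC unit: 82 − 20·log₁₀(22.2/4.4) = 82 − 14.06 = 67.94 dB.
Σ 10^(L/10) = 1.569e+08 → L_total = 10·log₁₀(1.569e+08) = 81.96 dB.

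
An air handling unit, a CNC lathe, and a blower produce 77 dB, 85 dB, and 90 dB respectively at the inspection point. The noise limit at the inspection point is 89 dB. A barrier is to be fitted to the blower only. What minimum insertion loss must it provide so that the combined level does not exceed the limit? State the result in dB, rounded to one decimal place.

3.7 dB

Fixed contribution from the other sources: Σ 10^(L/10) = 10^(77/10) + 10^(85/10) = 3.663e+08 (85.64 dB).
To meet 89 dB overall, the treated blower may contribute at most 10^(89/10) − 3.663e+08 = 4.280e+08, i.e. 86.31 dB.
Required insertion loss = 90 − 86.31 = 3.69 dB.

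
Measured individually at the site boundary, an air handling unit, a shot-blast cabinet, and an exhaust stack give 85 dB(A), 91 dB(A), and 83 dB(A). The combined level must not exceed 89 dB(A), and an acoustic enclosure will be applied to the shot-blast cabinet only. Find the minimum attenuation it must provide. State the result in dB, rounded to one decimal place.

6.6 dB

Fixed contribution from the other sources: Σ 10^(L/10) = 10^(85/10) + 10^(83/10) = 5.158e+08 (87.12 dB(A)).
To meet 89 dB(A) overall, the treated shot-blast cabinet may contribute at most 10^(89/10) − 5.158e+08 = 2.786e+08, i.e. 84.45 dB(A).
So the shot-blast cabinet must be reduced from 91 to 84.45 dB(A): IL = 6.55 dB.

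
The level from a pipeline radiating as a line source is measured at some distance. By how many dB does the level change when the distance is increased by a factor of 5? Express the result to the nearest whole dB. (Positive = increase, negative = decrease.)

-7 dB

With cylindrical spreading the level changes by −10·log₁₀(r₂/r₁).
ΔL = −10·log₁₀(5) = -6.99 dB.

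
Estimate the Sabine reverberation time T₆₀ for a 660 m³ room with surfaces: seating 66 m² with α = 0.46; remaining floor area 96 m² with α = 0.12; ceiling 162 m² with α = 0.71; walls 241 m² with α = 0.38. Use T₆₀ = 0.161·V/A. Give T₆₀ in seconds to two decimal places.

0.43 s

Total absorption A = 66·0.46 + 96·0.12 + 162·0.71 + 241·0.38 = 248.48 m² sabins.
T₆₀ = 0.161 × 660 / 248.48 = 0.428 s.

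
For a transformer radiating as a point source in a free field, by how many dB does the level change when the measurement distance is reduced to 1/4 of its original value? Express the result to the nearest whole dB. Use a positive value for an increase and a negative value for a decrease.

Point-source spreading: ΔL = −20·log₁₀(r₂/r₁).
ΔL = −20·log₁₀(0.25) = +12.04 dB.

+12 dB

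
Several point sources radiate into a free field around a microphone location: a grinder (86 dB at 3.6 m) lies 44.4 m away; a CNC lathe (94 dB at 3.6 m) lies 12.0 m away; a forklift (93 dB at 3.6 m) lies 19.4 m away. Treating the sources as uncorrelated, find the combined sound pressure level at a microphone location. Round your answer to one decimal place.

Propagate each source to the receiver with L = L_ref − 20·log₁₀(r/r_ref), then add intensities.
grinder: 86 − 20·log₁₀(44.4/3.6) = 86 − 21.82 = 64.18 dB.
CNC lathe: 94 − 20·log₁₀(12.0/3.6) = 94 − 10.46 = 83.54 dB.
forklift: 93 − 20·log₁₀(19.4/3.6) = 93 − 14.63 = 78.37 dB.
Σ 10^(L/10) = 2.974e+08 → L_total = 10·log₁₀(2.974e+08) = 84.73 dB.

84.7 dB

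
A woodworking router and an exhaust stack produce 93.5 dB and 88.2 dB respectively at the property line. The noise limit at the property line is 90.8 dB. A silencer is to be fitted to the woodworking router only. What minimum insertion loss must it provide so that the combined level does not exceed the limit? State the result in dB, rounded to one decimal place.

The untreated sources together contribute 10^(88.2/10) = 6.607e+08, i.e. 88.20 dB.
To meet 90.8 dB overall, the treated woodworking router may contribute at most 10^(90.8/10) − 6.607e+08 = 5.416e+08, i.e. 87.34 dB.
Required insertion loss = 93.5 − 87.34 = 6.16 dB.

6.2 dB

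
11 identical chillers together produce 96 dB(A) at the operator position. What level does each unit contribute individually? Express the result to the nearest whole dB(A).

For N identical incoherent sources L_total = L₁ + 10·log₁₀ N, so L₁ = 96 − 10·log₁₀(11) = 96 − 10.414.

86 dB(A)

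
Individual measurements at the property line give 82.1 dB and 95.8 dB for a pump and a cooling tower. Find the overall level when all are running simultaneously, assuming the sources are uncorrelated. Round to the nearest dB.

For uncorrelated sources the intensities add, so convert each level to linear form, sum, and take 10·log₁₀ of the total.
Σ 10^(L/10) = 10^(82.1/10) + 10^(95.8/10) = 3.964e+09.
L_total = 10·log₁₀(3.964e+09) = 95.98 dB.

96 dB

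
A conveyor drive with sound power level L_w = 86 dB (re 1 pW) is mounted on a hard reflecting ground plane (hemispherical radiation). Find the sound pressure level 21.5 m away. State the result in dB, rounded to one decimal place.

51.4 dB

Free-field hemispherical radiation: L_p = L_w − 10·log₁₀(2π·r²), r = 21.5 m.
2π·r² = 2904 m², 10·log₁₀ of that is 34.631 dB.
L_p = 86 − 34.631 = 51.37 dB.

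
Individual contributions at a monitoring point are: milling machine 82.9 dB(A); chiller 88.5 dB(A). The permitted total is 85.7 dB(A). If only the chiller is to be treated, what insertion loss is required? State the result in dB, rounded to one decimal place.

6.0 dB

Everything except the chiller sums to 10^(82.9/10) = 1.950e+08 in linear terms, 82.90 dB(A).
The limit corresponds to 10^(85.7/10) = 3.715e+08; subtracting the fixed part leaves 1.766e+08 for the chiller, i.e. 82.47 dB(A).
Required insertion loss = 88.5 − 82.47 = 6.03 dB.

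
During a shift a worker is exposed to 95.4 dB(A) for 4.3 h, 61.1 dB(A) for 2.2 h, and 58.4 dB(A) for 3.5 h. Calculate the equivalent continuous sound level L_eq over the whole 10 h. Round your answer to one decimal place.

91.7 dB(A)

L_eq = 10·log₁₀[(1/T)·Σ tᵢ·10^(Lᵢ/10)] with T = 10 h.
Σ tᵢ·10^(Lᵢ/10) = 4.3·10^(95.4/10) + 2.2·10^(61.1/10) + 3.5·10^(58.4/10) = 1.491e+10.
L_eq = 10·log₁₀(1.491e+10/10) = 91.74 dB(A).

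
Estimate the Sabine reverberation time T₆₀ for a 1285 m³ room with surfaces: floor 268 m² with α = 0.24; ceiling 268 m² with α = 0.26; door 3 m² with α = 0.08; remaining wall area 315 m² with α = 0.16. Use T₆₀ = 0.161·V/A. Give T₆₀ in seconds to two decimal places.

A = Σ Sᵢαᵢ = 268·0.24 + 268·0.26 + 3·0.08 + 315·0.16 = 184.64 m².
T₆₀ = 0.161 × 1285 / 184.64 = 1.120 s.

1.12 s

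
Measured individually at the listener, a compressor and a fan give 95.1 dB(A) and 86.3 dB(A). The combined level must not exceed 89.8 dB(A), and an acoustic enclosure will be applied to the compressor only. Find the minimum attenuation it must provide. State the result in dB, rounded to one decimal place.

7.9 dB

Everything except the compressor sums to 10^(86.3/10) = 4.266e+08 in linear terms, 86.30 dB(A).
To meet 89.8 dB(A) overall, the treated compressor may contribute at most 10^(89.8/10) − 4.266e+08 = 5.284e+08, i.e. 87.23 dB(A).
Required insertion loss = 95.1 − 87.23 = 7.87 dB.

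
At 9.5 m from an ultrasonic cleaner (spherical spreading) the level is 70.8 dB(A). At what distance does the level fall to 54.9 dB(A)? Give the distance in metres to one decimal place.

Point-source spreading drops the level by 20·log₁₀(r₂/r₁); inverting, r₂/r₁ = 10^(ΔL/20).
r₂ = 9.5·10^((70.8−54.9)/20) = 9.5·10^(15.9/20) = 59.25 m.

59.3 m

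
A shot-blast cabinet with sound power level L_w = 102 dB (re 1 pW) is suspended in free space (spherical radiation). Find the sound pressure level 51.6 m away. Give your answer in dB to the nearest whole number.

Free-field spherical radiation: L_p = L_w − 10·log₁₀(4π·r²), r = 51.6 m.
4π·r² = 3.346e+04 m², 10·log₁₀ of that is 45.245 dB.
L_p = 102 − 45.245 = 56.75 dB.

57 dB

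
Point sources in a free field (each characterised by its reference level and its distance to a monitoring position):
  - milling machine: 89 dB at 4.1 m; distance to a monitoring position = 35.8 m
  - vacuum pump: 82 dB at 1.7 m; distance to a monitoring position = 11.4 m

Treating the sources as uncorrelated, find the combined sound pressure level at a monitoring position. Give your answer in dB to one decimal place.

Propagate each source to the receiver with L = L_ref − 20·log₁₀(r/r_ref), then add intensities.
milling machine: 89 − 20·log₁₀(35.8/4.1) = 89 − 18.82 = 70.18 dB.
vacuum pump: 82 − 20·log₁₀(11.4/1.7) = 82 − 16.53 = 65.47 dB.
Σ 10^(L/10) = 1.394e+07 → L_total = 10·log₁₀(1.394e+07) = 71.44 dB.

71.4 dB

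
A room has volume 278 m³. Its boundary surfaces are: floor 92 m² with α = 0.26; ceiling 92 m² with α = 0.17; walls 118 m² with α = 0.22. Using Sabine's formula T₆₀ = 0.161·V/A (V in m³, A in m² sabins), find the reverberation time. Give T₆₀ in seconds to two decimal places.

Total absorption A = 92·0.26 + 92·0.17 + 118·0.22 = 65.52 m² sabins.
T₆₀ = 0.161 × 278 / 65.52 = 0.683 s.

0.68 s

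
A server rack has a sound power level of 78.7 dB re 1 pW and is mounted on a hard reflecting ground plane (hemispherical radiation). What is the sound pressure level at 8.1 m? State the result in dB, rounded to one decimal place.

The power spreads over a hemisphere of area 2π·r², so L_p = L_w − 10·log₁₀(2π·r²).
2π·r² = 412.2 m², 10·log₁₀ of that is 26.151 dB.
L_p = 78.7 − 26.151 = 52.55 dB.

52.5 dB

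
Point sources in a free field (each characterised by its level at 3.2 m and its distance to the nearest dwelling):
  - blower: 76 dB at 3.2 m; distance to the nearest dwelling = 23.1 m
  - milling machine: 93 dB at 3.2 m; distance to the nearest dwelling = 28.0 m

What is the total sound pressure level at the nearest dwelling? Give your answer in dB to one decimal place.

74.3 dB

Apply inverse-square spreading to bring every level to the receiver, then sum 10^(L/10).
blower: 76 − 20·log₁₀(23.1/3.2) = 76 − 17.17 = 58.83 dB.
milling machine: 93 − 20·log₁₀(28.0/3.2) = 93 − 18.84 = 74.16 dB.
Σ 10^(L/10) = 2.682e+07 → L_total = 10·log₁₀(2.682e+07) = 74.29 dB.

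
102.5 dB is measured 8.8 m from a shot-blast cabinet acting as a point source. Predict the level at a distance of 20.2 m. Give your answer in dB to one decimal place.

95.3 dB

Spherical spreading from a point source gives a 20·log₁₀(r₂/r₁) drop.
L₂ = 102.5 − 20·log₁₀(20.2/8.8) = 102.5 − 7.217 = 95.28 dB.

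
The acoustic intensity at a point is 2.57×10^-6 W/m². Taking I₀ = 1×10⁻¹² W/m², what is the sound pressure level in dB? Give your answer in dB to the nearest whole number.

64 dB

I/I₀ = 2.57×10^-6/10⁻¹² = 2.57×10^6, and L = 10·log₁₀(I/I₀).
L = 10·(0.4099 + 6) = 64.10 dB.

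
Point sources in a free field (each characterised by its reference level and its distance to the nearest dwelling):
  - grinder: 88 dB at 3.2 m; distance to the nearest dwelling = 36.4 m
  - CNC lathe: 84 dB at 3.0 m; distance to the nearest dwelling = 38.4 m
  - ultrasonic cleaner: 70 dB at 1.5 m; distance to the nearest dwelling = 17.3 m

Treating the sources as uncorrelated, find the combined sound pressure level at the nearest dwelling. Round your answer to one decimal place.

Apply inverse-square spreading to bring every level to the receiver, then sum 10^(L/10).
grinder: 88 − 20·log₁₀(36.4/3.2) = 88 − 21.12 = 66.88 dB.
CNC lathe: 84 − 20·log₁₀(38.4/3.0) = 84 − 22.14 = 61.86 dB.
ultrasonic cleaner: 70 − 20·log₁₀(17.3/1.5) = 70 − 21.24 = 48.76 dB.
Σ 10^(L/10) = 6.485e+06 → L_total = 10·log₁₀(6.485e+06) = 68.12 dB.

68.1 dB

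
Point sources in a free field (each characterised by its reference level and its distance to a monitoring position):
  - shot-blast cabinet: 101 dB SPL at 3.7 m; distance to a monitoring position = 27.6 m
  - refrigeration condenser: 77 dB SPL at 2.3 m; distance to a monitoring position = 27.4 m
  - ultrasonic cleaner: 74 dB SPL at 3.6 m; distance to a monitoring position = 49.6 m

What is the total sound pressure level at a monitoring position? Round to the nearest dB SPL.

Propagate each source to the receiver with L = L_ref − 20·log₁₀(r/r_ref), then add intensities.
shot-blast cabinet: 101 − 20·log₁₀(27.6/3.7) = 101 − 17.45 = 83.55 dB SPL.
refrigeration condenser: 77 − 20·log₁₀(27.4/2.3) = 77 − 21.52 = 55.48 dB SPL.
ultrasonic cleaner: 74 − 20·log₁₀(49.6/3.6) = 74 − 22.78 = 51.22 dB SPL.
Σ 10^(L/10) = 2.267e+08 → L_total = 10·log₁₀(2.267e+08) = 83.56 dB SPL.

84 dB SPL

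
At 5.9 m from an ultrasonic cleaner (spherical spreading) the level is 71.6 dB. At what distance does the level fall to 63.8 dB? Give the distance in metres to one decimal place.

14.5 m

The 7.8 dB drop corresponds to a distance ratio of 10^(7.8/20) for a point source.
r₂ = 5.9·10^((71.6−63.8)/20) = 5.9·10^(7.8/20) = 14.48 m.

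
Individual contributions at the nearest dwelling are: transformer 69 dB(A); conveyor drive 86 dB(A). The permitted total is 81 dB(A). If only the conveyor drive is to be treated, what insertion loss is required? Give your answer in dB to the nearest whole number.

5 dB

Fixed contribution from the other source: Σ 10^(L/10) = 10^(69/10) = 7.943e+06 (69.00 dB(A)).
To meet 81 dB(A) overall, the treated conveyor drive may contribute at most 10^(81/10) − 7.943e+06 = 1.179e+08, i.e. 80.72 dB(A).
So the conveyor drive must be reduced from 86 to 80.72 dB(A): IL = 5.28 dB.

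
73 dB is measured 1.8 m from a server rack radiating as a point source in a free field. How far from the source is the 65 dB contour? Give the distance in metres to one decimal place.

4.5 m

The 8.0 dB drop corresponds to a distance ratio of 10^(8.0/20) for a point source.
r₂ = 1.8·10^((73−65)/20) = 1.8·10^(8.0/20) = 4.52 m.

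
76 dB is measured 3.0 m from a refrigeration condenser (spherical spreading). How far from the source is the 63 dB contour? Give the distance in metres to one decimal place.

For a point source L₁ − L₂ = 20·log₁₀(r₂/r₁), so r₂ = r₁·10^((L₁−L₂)/20).
r₂ = 3.0·10^((76−63)/20) = 3.0·10^(13.0/20) = 13.40 m.

13.4 m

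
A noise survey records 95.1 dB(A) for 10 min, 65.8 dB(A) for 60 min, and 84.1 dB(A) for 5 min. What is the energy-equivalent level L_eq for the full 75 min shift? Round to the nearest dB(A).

87 dB(A)

L_eq = 10·log₁₀[(1/T)·Σ tᵢ·10^(Lᵢ/10)] with T = 75 min.
Σ tᵢ·10^(Lᵢ/10) = 10·10^(95.1/10) + 60·10^(65.8/10) + 5·10^(84.1/10) = 3.387e+10.
L_eq = 10·log₁₀(3.387e+10/75) = 86.55 dB(A).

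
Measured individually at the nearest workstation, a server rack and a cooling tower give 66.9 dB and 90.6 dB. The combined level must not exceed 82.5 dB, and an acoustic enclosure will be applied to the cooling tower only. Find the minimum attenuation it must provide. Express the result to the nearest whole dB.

Everything except the cooling tower sums to 10^(66.9/10) = 4.898e+06 in linear terms, 66.90 dB.
To meet 82.5 dB overall, the treated cooling tower may contribute at most 10^(82.5/10) − 4.898e+06 = 1.729e+08, i.e. 82.38 dB.
Required insertion loss = 90.6 − 82.38 = 8.22 dB.

8 dB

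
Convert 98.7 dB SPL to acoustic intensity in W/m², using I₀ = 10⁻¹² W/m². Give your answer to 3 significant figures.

0.00741 W/m²

L = 10·log₁₀(I/I₀) ⇒ I = I₀·10^(L/10) = 10⁻¹² × 10^9.87.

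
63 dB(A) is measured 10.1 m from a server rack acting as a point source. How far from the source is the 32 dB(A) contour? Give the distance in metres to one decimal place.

Point-source spreading drops the level by 20·log₁₀(r₂/r₁); inverting, r₂/r₁ = 10^(ΔL/20).
r₂ = 10.1·10^((63−32)/20) = 10.1·10^(31.0/20) = 358.36 m.

358.4 m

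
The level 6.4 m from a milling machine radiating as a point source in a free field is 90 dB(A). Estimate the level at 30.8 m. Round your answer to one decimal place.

76.4 dB(A)

Point-source attenuation: ΔL = 20·log₁₀(r₂/r₁) = 20·log₁₀(30.8/6.4) = 13.647 dB.
L₂ = 90 − 20·log₁₀(30.8/6.4) = 90 − 13.647 = 76.35 dB(A).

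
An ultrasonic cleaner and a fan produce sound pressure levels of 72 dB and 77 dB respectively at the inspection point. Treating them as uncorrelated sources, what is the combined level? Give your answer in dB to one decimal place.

78.2 dB

Incoherent sources combine by intensity addition: L_total = 10·log₁₀(Σ 10^(L_i/10)).
Σ 10^(L/10) = 10^(72/10) + 10^(77/10) = 6.597e+07.
L_total = 10·log₁₀(6.597e+07) = 78.19 dB.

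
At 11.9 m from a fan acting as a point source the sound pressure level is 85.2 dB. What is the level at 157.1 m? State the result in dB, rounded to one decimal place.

Point-source attenuation: ΔL = 20·log₁₀(r₂/r₁) = 20·log₁₀(157.1/11.9) = 22.413 dB.
L₂ = 85.2 − 20·log₁₀(157.1/11.9) = 85.2 − 22.413 = 62.79 dB.

62.8 dB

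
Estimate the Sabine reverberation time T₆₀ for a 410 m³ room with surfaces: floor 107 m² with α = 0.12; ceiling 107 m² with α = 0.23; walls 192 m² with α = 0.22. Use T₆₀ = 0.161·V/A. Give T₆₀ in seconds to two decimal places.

Summing Sᵢαᵢ: 107·0.12 + 107·0.23 + 192·0.22 = 79.69 m².
T₆₀ = 0.161·V/A = 0.161·410/79.69 = 0.828 s.

0.83 s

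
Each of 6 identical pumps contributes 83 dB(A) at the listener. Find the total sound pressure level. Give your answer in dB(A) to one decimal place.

L_total = L₁ + 10·log₁₀ N for N identical incoherent sources.
L_total = 83 + 10·log₁₀(6) = 83 + 7.782 = 90.78 dB(A).

90.8 dB(A)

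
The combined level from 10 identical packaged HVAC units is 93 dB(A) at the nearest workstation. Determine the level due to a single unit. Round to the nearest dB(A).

83 dB(A)

10 equal contributions raise the level by 10·log₁₀ 10 = 10.000 dB, so each unit alone gives 93 − 10.000.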